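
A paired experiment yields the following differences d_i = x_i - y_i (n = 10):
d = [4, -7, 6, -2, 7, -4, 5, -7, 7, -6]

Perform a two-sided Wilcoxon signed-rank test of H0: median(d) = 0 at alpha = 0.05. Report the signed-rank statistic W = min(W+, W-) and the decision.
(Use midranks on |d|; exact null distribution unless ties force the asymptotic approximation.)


Step 1: Drop any zero differences (none here) and take |d_i|.
|d| = [4, 7, 6, 2, 7, 4, 5, 7, 7, 6]
Step 2: Midrank |d_i| (ties get averaged ranks).
ranks: |4|->2.5, |7|->8.5, |6|->5.5, |2|->1, |7|->8.5, |4|->2.5, |5|->4, |7|->8.5, |7|->8.5, |6|->5.5
Step 3: Attach original signs; sum ranks with positive sign and with negative sign.
W+ = 2.5 + 5.5 + 8.5 + 4 + 8.5 = 29
W- = 8.5 + 1 + 2.5 + 8.5 + 5.5 = 26
(Check: W+ + W- = 55 should equal n(n+1)/2 = 55.)
Step 4: Test statistic W = min(W+, W-) = 26.
Step 5: Ties in |d|, so use the tie-corrected normal approximation.
        E[W] = n(n+1)/4 = 10*11/4 = 27.5.
        Tie groups: |d|=4 (t=2), |d|=6 (t=2), |d|=7 (t=4); sum(t^3 - t) = 72.
        Var[W] = n(n+1)(2n+1)/24 - sum(t^3-t)/48 = 2310/24 - 72/48 = 94.75.
        z = (W - E[W]) / sqrt(Var[W]) = (26 - 27.5) / 9.7340 = -0.1541.
        Two-sided p = 2*Phi(z) = 0.877531.
Step 6: alpha = 0.05. fail to reject H0.

W+ = 29, W- = 26, W = min = 26, p = 0.877531, fail to reject H0.


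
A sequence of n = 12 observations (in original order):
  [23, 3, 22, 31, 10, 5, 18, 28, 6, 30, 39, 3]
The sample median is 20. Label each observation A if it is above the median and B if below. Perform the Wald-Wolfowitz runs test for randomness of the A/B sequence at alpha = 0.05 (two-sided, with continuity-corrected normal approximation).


Step 1: Compute median = 20; label A = above, B = below.
Labels in order: ABAABBBABAAB  (n_A = 6, n_B = 6)
Step 2: Count runs R = 8.
Step 3: Under H0 (random ordering), E[R] = 2*n_A*n_B/(n_A+n_B) + 1 = 2*6*6/12 + 1 = 7.0000.
        Var[R] = 2*n_A*n_B*(2*n_A*n_B - n_A - n_B) / ((n_A+n_B)^2 * (n_A+n_B-1)) = 4320/1584 = 2.7273.
        SD[R] = 1.6514.
Step 4: Continuity-corrected z = (R - 0.5 - E[R]) / SD[R] = (8 - 0.5 - 7.0000) / 1.6514 = 0.3028.
Step 5: Two-sided p-value via normal approximation = 2*(1 - Phi(|z|)) = 0.762069.
Step 6: alpha = 0.05. fail to reject H0.

R = 8, z = 0.3028, p = 0.762069, fail to reject H0.


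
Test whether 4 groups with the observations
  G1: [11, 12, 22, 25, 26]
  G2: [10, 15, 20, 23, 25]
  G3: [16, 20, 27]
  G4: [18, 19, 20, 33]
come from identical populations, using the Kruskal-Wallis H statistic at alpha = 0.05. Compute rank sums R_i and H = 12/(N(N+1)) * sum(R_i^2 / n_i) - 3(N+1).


Step 1: Combine all N = 17 observations and assign midranks.
sorted (value, group, rank): (10,G2,1), (11,G1,2), (12,G1,3), (15,G2,4), (16,G3,5), (18,G4,6), (19,G4,7), (20,G2,9), (20,G3,9), (20,G4,9), (22,G1,11), (23,G2,12), (25,G1,13.5), (25,G2,13.5), (26,G1,15), (27,G3,16), (33,G4,17)
Step 2: Sum ranks within each group.
R_1 = 44.5 (n_1 = 5)
R_2 = 39.5 (n_2 = 5)
R_3 = 30 (n_3 = 3)
R_4 = 39 (n_4 = 4)
Step 3: H = 12/(N(N+1)) * sum(R_i^2/n_i) - 3(N+1)
     = 12/(17*18) * (44.5^2/5 + 39.5^2/5 + 30^2/3 + 39^2/4) - 3*18
     = 0.039216 * 1388.35 - 54
     = 0.445098.
Step 4: Ties present; correction factor C = 1 - 30/(17^3 - 17) = 0.993873. Corrected H = 0.445098 / 0.993873 = 0.447842.
Step 5: Under H0, H ~ chi^2(3); p-value = 0.930191.
Step 6: alpha = 0.05. fail to reject H0.

H = 0.4478, df = 3, p = 0.930191, fail to reject H0.


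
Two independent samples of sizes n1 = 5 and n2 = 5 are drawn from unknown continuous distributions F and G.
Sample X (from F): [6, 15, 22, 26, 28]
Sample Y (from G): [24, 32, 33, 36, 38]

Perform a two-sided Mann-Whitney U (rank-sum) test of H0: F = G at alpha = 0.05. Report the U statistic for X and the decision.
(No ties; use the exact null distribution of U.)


Step 1: Combine and sort all 10 observations; assign midranks.
sorted (value, group): (6,X), (15,X), (22,X), (24,Y), (26,X), (28,X), (32,Y), (33,Y), (36,Y), (38,Y)
ranks: 6->1, 15->2, 22->3, 24->4, 26->5, 28->6, 32->7, 33->8, 36->9, 38->10
Step 2: Rank sum for X: R1 = 1 + 2 + 3 + 5 + 6 = 17.
Step 3: U_X = R1 - n1(n1+1)/2 = 17 - 5*6/2 = 17 - 15 = 2.
       U_Y = n1*n2 - U_X = 25 - 2 = 23.
Step 4: No ties, so the exact null distribution of U (based on enumerating the C(10,5) = 252 equally likely rank assignments) gives the two-sided p-value.
Step 5: p-value = 0.031746; compare to alpha = 0.05. reject H0.

U_X = 2, p = 0.031746, reject H0 at alpha = 0.05.


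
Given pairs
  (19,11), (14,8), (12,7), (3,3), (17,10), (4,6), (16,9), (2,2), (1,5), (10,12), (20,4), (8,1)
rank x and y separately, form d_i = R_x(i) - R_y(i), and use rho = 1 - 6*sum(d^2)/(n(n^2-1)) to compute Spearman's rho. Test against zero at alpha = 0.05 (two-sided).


Step 1: Rank x and y separately (midranks; no ties here).
rank(x): 19->11, 14->8, 12->7, 3->3, 17->10, 4->4, 16->9, 2->2, 1->1, 10->6, 20->12, 8->5
rank(y): 11->11, 8->8, 7->7, 3->3, 10->10, 6->6, 9->9, 2->2, 5->5, 12->12, 4->4, 1->1
Step 2: d_i = R_x(i) - R_y(i); compute d_i^2.
  (11-11)^2=0, (8-8)^2=0, (7-7)^2=0, (3-3)^2=0, (10-10)^2=0, (4-6)^2=4, (9-9)^2=0, (2-2)^2=0, (1-5)^2=16, (6-12)^2=36, (12-4)^2=64, (5-1)^2=16
sum(d^2) = 136.
Step 3: rho = 1 - 6*136 / (12*(12^2 - 1)) = 1 - 816/1716 = 0.524476.
Step 4: Under H0, t = rho * sqrt((n-2)/(1-rho^2)) = 1.9480 ~ t(10).
Step 5: Two-sided p-value from the t-distribution with 10 df = 0.080019.
Step 6: alpha = 0.05. fail to reject H0.

rho = 0.5245, p = 0.080019, fail to reject H0 at alpha = 0.05.


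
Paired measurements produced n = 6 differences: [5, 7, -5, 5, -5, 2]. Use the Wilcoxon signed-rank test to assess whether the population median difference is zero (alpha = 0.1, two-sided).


Step 1: Drop any zero differences (none here) and take |d_i|.
|d| = [5, 7, 5, 5, 5, 2]
Step 2: Midrank |d_i| (ties get averaged ranks).
ranks: |5|->3.5, |7|->6, |5|->3.5, |5|->3.5, |5|->3.5, |2|->1
Step 3: Attach original signs; sum ranks with positive sign and with negative sign.
W+ = 3.5 + 6 + 3.5 + 1 = 14
W- = 3.5 + 3.5 = 7
(Check: W+ + W- = 21 should equal n(n+1)/2 = 21.)
Step 4: Test statistic W = min(W+, W-) = 7.
Step 5: Ties in |d|, so use the tie-corrected normal approximation.
        E[W] = n(n+1)/4 = 6*7/4 = 10.5.
        Tie groups: |d|=5 (t=4); sum(t^3 - t) = 60.
        Var[W] = n(n+1)(2n+1)/24 - sum(t^3-t)/48 = 546/24 - 60/48 = 21.5.
        z = (W - E[W]) / sqrt(Var[W]) = (7 - 10.5) / 4.6368 = -0.7548.
        Two-sided p = 2*Phi(z) = 0.450351.
Step 6: alpha = 0.1. fail to reject H0.

W+ = 14, W- = 7, W = min = 7, p = 0.450351, fail to reject H0.


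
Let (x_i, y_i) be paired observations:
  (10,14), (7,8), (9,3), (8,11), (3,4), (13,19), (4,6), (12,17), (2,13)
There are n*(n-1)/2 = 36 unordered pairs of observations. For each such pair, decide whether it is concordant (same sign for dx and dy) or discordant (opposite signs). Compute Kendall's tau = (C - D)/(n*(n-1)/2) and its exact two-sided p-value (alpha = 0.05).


Step 1: Enumerate the 36 unordered pairs (i,j) with i<j and classify each by sign(x_j-x_i) * sign(y_j-y_i).
  (1,2):dx=-3,dy=-6->C; (1,3):dx=-1,dy=-11->C; (1,4):dx=-2,dy=-3->C; (1,5):dx=-7,dy=-10->C
  (1,6):dx=+3,dy=+5->C; (1,7):dx=-6,dy=-8->C; (1,8):dx=+2,dy=+3->C; (1,9):dx=-8,dy=-1->C
  (2,3):dx=+2,dy=-5->D; (2,4):dx=+1,dy=+3->C; (2,5):dx=-4,dy=-4->C; (2,6):dx=+6,dy=+11->C
  (2,7):dx=-3,dy=-2->C; (2,8):dx=+5,dy=+9->C; (2,9):dx=-5,dy=+5->D; (3,4):dx=-1,dy=+8->D
  (3,5):dx=-6,dy=+1->D; (3,6):dx=+4,dy=+16->C; (3,7):dx=-5,dy=+3->D; (3,8):dx=+3,dy=+14->C
  (3,9):dx=-7,dy=+10->D; (4,5):dx=-5,dy=-7->C; (4,6):dx=+5,dy=+8->C; (4,7):dx=-4,dy=-5->C
  (4,8):dx=+4,dy=+6->C; (4,9):dx=-6,dy=+2->D; (5,6):dx=+10,dy=+15->C; (5,7):dx=+1,dy=+2->C
  (5,8):dx=+9,dy=+13->C; (5,9):dx=-1,dy=+9->D; (6,7):dx=-9,dy=-13->C; (6,8):dx=-1,dy=-2->C
  (6,9):dx=-11,dy=-6->C; (7,8):dx=+8,dy=+11->C; (7,9):dx=-2,dy=+7->D; (8,9):dx=-10,dy=-4->C
Step 2: C = 27, D = 9, total pairs = 36.
Step 3: tau = (C - D)/(n(n-1)/2) = (27 - 9)/36 = 0.500000.
Step 4: Exact two-sided p-value (enumerate n! = 362880 permutations of y under H0): p = 0.075176.
Step 5: alpha = 0.05. fail to reject H0.

tau_b = 0.5000 (C=27, D=9), p = 0.075176, fail to reject H0.


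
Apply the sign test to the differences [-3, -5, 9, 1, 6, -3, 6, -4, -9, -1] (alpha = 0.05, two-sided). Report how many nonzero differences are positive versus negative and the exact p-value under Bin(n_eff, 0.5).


Step 1: Discard zero differences. Original n = 10; n_eff = number of nonzero differences = 10.
Nonzero differences (with sign): -3, -5, +9, +1, +6, -3, +6, -4, -9, -1
Step 2: Count signs: positive = 4, negative = 6.
Step 3: Under H0: P(positive) = 0.5, so the number of positives S ~ Bin(10, 0.5).
Step 4: Two-sided exact p-value = sum of Bin(10,0.5) probabilities at or below the observed probability = 0.753906.
Step 5: alpha = 0.05. fail to reject H0.

n_eff = 10, pos = 4, neg = 6, p = 0.753906, fail to reject H0.


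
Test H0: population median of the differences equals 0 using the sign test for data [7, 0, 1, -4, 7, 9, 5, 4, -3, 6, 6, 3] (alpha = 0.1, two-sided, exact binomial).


Step 1: Discard zero differences. Original n = 12; n_eff = number of nonzero differences = 11.
Nonzero differences (with sign): +7, +1, -4, +7, +9, +5, +4, -3, +6, +6, +3
Step 2: Count signs: positive = 9, negative = 2.
Step 3: Under H0: P(positive) = 0.5, so the number of positives S ~ Bin(11, 0.5).
Step 4: Two-sided exact p-value = sum of Bin(11,0.5) probabilities at or below the observed probability = 0.065430.
Step 5: alpha = 0.1. reject H0.

n_eff = 11, pos = 9, neg = 2, p = 0.065430, reject H0.


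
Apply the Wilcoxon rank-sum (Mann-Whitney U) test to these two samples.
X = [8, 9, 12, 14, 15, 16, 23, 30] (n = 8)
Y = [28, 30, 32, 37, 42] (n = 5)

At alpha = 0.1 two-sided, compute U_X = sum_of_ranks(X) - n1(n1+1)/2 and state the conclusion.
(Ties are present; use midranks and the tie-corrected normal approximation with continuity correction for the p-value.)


Step 1: Combine and sort all 13 observations; assign midranks.
sorted (value, group): (8,X), (9,X), (12,X), (14,X), (15,X), (16,X), (23,X), (28,Y), (30,X), (30,Y), (32,Y), (37,Y), (42,Y)
ranks: 8->1, 9->2, 12->3, 14->4, 15->5, 16->6, 23->7, 28->8, 30->9.5, 30->9.5, 32->11, 37->12, 42->13
Step 2: Rank sum for X: R1 = 1 + 2 + 3 + 4 + 5 + 6 + 7 + 9.5 = 37.5.
Step 3: U_X = R1 - n1(n1+1)/2 = 37.5 - 8*9/2 = 37.5 - 36 = 1.5.
       U_Y = n1*n2 - U_X = 40 - 1.5 = 38.5.
Step 4: Ties are present, so use the tie-corrected normal approximation (with continuity correction) for the p-value.
Step 5: p-value = 0.008326; compare to alpha = 0.1. reject H0.

U_X = 1.5, p = 0.008326, reject H0 at alpha = 0.1.


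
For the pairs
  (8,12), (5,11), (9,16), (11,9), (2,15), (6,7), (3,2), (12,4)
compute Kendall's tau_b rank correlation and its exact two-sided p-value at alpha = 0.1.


Step 1: Enumerate the 28 unordered pairs (i,j) with i<j and classify each by sign(x_j-x_i) * sign(y_j-y_i).
  (1,2):dx=-3,dy=-1->C; (1,3):dx=+1,dy=+4->C; (1,4):dx=+3,dy=-3->D; (1,5):dx=-6,dy=+3->D
  (1,6):dx=-2,dy=-5->C; (1,7):dx=-5,dy=-10->C; (1,8):dx=+4,dy=-8->D; (2,3):dx=+4,dy=+5->C
  (2,4):dx=+6,dy=-2->D; (2,5):dx=-3,dy=+4->D; (2,6):dx=+1,dy=-4->D; (2,7):dx=-2,dy=-9->C
  (2,8):dx=+7,dy=-7->D; (3,4):dx=+2,dy=-7->D; (3,5):dx=-7,dy=-1->C; (3,6):dx=-3,dy=-9->C
  (3,7):dx=-6,dy=-14->C; (3,8):dx=+3,dy=-12->D; (4,5):dx=-9,dy=+6->D; (4,6):dx=-5,dy=-2->C
  (4,7):dx=-8,dy=-7->C; (4,8):dx=+1,dy=-5->D; (5,6):dx=+4,dy=-8->D; (5,7):dx=+1,dy=-13->D
  (5,8):dx=+10,dy=-11->D; (6,7):dx=-3,dy=-5->C; (6,8):dx=+6,dy=-3->D; (7,8):dx=+9,dy=+2->C
Step 2: C = 13, D = 15, total pairs = 28.
Step 3: tau = (C - D)/(n(n-1)/2) = (13 - 15)/28 = -0.071429.
Step 4: Exact two-sided p-value (enumerate n! = 40320 permutations of y under H0): p = 0.904861.
Step 5: alpha = 0.1. fail to reject H0.

tau_b = -0.0714 (C=13, D=15), p = 0.904861, fail to reject H0.


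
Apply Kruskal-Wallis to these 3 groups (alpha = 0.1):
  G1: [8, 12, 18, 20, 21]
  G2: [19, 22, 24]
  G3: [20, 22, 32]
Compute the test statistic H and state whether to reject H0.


Step 1: Combine all N = 11 observations and assign midranks.
sorted (value, group, rank): (8,G1,1), (12,G1,2), (18,G1,3), (19,G2,4), (20,G1,5.5), (20,G3,5.5), (21,G1,7), (22,G2,8.5), (22,G3,8.5), (24,G2,10), (32,G3,11)
Step 2: Sum ranks within each group.
R_1 = 18.5 (n_1 = 5)
R_2 = 22.5 (n_2 = 3)
R_3 = 25 (n_3 = 3)
Step 3: H = 12/(N(N+1)) * sum(R_i^2/n_i) - 3(N+1)
     = 12/(11*12) * (18.5^2/5 + 22.5^2/3 + 25^2/3) - 3*12
     = 0.090909 * 445.533 - 36
     = 4.503030.
Step 4: Ties present; correction factor C = 1 - 12/(11^3 - 11) = 0.990909. Corrected H = 4.503030 / 0.990909 = 4.544343.
Step 5: Under H0, H ~ chi^2(2); p-value = 0.103088.
Step 6: alpha = 0.1. fail to reject H0.

H = 4.5443, df = 2, p = 0.103088, fail to reject H0.


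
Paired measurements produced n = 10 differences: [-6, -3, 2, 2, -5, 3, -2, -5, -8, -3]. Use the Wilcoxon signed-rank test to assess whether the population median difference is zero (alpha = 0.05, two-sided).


Step 1: Drop any zero differences (none here) and take |d_i|.
|d| = [6, 3, 2, 2, 5, 3, 2, 5, 8, 3]
Step 2: Midrank |d_i| (ties get averaged ranks).
ranks: |6|->9, |3|->5, |2|->2, |2|->2, |5|->7.5, |3|->5, |2|->2, |5|->7.5, |8|->10, |3|->5
Step 3: Attach original signs; sum ranks with positive sign and with negative sign.
W+ = 2 + 2 + 5 = 9
W- = 9 + 5 + 7.5 + 2 + 7.5 + 10 + 5 = 46
(Check: W+ + W- = 55 should equal n(n+1)/2 = 55.)
Step 4: Test statistic W = min(W+, W-) = 9.
Step 5: Ties in |d|, so use the tie-corrected normal approximation.
        E[W] = n(n+1)/4 = 10*11/4 = 27.5.
        Tie groups: |d|=2 (t=3), |d|=3 (t=3), |d|=5 (t=2); sum(t^3 - t) = 54.
        Var[W] = n(n+1)(2n+1)/24 - sum(t^3-t)/48 = 2310/24 - 54/48 = 95.125.
        z = (W - E[W]) / sqrt(Var[W]) = (9 - 27.5) / 9.7532 = -1.8968.
        Two-sided p = 2*Phi(z) = 0.057853.
Step 6: alpha = 0.05. fail to reject H0.

W+ = 9, W- = 46, W = min = 9, p = 0.057853, fail to reject H0.


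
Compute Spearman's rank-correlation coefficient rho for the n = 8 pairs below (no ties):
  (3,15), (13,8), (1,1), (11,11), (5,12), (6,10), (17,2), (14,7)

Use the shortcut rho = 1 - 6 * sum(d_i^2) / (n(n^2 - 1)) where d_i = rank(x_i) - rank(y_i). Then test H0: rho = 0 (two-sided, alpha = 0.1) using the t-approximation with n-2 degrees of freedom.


Step 1: Rank x and y separately (midranks; no ties here).
rank(x): 3->2, 13->6, 1->1, 11->5, 5->3, 6->4, 17->8, 14->7
rank(y): 15->8, 8->4, 1->1, 11->6, 12->7, 10->5, 2->2, 7->3
Step 2: d_i = R_x(i) - R_y(i); compute d_i^2.
  (2-8)^2=36, (6-4)^2=4, (1-1)^2=0, (5-6)^2=1, (3-7)^2=16, (4-5)^2=1, (8-2)^2=36, (7-3)^2=16
sum(d^2) = 110.
Step 3: rho = 1 - 6*110 / (8*(8^2 - 1)) = 1 - 660/504 = -0.309524.
Step 4: Under H0, t = rho * sqrt((n-2)/(1-rho^2)) = -0.7973 ~ t(6).
Step 5: Two-sided p-value from the t-distribution with 6 df = 0.455645.
Step 6: alpha = 0.1. fail to reject H0.

rho = -0.3095, p = 0.455645, fail to reject H0 at alpha = 0.1.


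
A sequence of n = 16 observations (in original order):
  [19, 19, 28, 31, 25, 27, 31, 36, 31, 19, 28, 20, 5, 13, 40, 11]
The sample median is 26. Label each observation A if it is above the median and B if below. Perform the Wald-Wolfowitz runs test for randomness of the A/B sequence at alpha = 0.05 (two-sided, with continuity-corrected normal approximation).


Step 1: Compute median = 26; label A = above, B = below.
Labels in order: BBAABAAAABABBBAB  (n_A = 8, n_B = 8)
Step 2: Count runs R = 9.
Step 3: Under H0 (random ordering), E[R] = 2*n_A*n_B/(n_A+n_B) + 1 = 2*8*8/16 + 1 = 9.0000.
        Var[R] = 2*n_A*n_B*(2*n_A*n_B - n_A - n_B) / ((n_A+n_B)^2 * (n_A+n_B-1)) = 14336/3840 = 3.7333.
        SD[R] = 1.9322.
Step 4: R = E[R], so z = 0 with no continuity correction.
Step 5: Two-sided p-value via normal approximation = 2*(1 - Phi(|z|)) = 1.000000.
Step 6: alpha = 0.05. fail to reject H0.

R = 9, z = 0.0000, p = 1.000000, fail to reject H0.


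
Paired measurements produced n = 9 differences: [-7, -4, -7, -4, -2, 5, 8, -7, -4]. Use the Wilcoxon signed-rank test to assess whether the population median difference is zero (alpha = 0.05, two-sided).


Step 1: Drop any zero differences (none here) and take |d_i|.
|d| = [7, 4, 7, 4, 2, 5, 8, 7, 4]
Step 2: Midrank |d_i| (ties get averaged ranks).
ranks: |7|->7, |4|->3, |7|->7, |4|->3, |2|->1, |5|->5, |8|->9, |7|->7, |4|->3
Step 3: Attach original signs; sum ranks with positive sign and with negative sign.
W+ = 5 + 9 = 14
W- = 7 + 3 + 7 + 3 + 1 + 7 + 3 = 31
(Check: W+ + W- = 45 should equal n(n+1)/2 = 45.)
Step 4: Test statistic W = min(W+, W-) = 14.
Step 5: Ties in |d|, so use the tie-corrected normal approximation.
        E[W] = n(n+1)/4 = 9*10/4 = 22.5.
        Tie groups: |d|=4 (t=3), |d|=7 (t=3); sum(t^3 - t) = 48.
        Var[W] = n(n+1)(2n+1)/24 - sum(t^3-t)/48 = 1710/24 - 48/48 = 70.25.
        z = (W - E[W]) / sqrt(Var[W]) = (14 - 22.5) / 8.3815 = -1.0141.
        Two-sided p = 2*Phi(z) = 0.310518.
Step 6: alpha = 0.05. fail to reject H0.

W+ = 14, W- = 31, W = min = 14, p = 0.310518, fail to reject H0.


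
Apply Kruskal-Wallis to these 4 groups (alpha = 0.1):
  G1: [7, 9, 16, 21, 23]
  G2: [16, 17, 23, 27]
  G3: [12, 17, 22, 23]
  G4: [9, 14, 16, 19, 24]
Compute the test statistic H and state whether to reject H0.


Step 1: Combine all N = 18 observations and assign midranks.
sorted (value, group, rank): (7,G1,1), (9,G1,2.5), (9,G4,2.5), (12,G3,4), (14,G4,5), (16,G1,7), (16,G2,7), (16,G4,7), (17,G2,9.5), (17,G3,9.5), (19,G4,11), (21,G1,12), (22,G3,13), (23,G1,15), (23,G2,15), (23,G3,15), (24,G4,17), (27,G2,18)
Step 2: Sum ranks within each group.
R_1 = 37.5 (n_1 = 5)
R_2 = 49.5 (n_2 = 4)
R_3 = 41.5 (n_3 = 4)
R_4 = 42.5 (n_4 = 5)
Step 3: H = 12/(N(N+1)) * sum(R_i^2/n_i) - 3(N+1)
     = 12/(18*19) * (37.5^2/5 + 49.5^2/4 + 41.5^2/4 + 42.5^2/5) - 3*19
     = 0.035088 * 1685.62 - 57
     = 2.144737.
Step 4: Ties present; correction factor C = 1 - 60/(18^3 - 18) = 0.989680. Corrected H = 2.144737 / 0.989680 = 2.167101.
Step 5: Under H0, H ~ chi^2(3); p-value = 0.538457.
Step 6: alpha = 0.1. fail to reject H0.

H = 2.1671, df = 3, p = 0.538457, fail to reject H0.


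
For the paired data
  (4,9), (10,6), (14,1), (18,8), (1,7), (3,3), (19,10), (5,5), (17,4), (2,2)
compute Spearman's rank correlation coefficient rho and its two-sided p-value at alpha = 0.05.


Step 1: Rank x and y separately (midranks; no ties here).
rank(x): 4->4, 10->6, 14->7, 18->9, 1->1, 3->3, 19->10, 5->5, 17->8, 2->2
rank(y): 9->9, 6->6, 1->1, 8->8, 7->7, 3->3, 10->10, 5->5, 4->4, 2->2
Step 2: d_i = R_x(i) - R_y(i); compute d_i^2.
  (4-9)^2=25, (6-6)^2=0, (7-1)^2=36, (9-8)^2=1, (1-7)^2=36, (3-3)^2=0, (10-10)^2=0, (5-5)^2=0, (8-4)^2=16, (2-2)^2=0
sum(d^2) = 114.
Step 3: rho = 1 - 6*114 / (10*(10^2 - 1)) = 1 - 684/990 = 0.309091.
Step 4: Under H0, t = rho * sqrt((n-2)/(1-rho^2)) = 0.9193 ~ t(8).
Step 5: Two-sided p-value from the t-distribution with 8 df = 0.384841.
Step 6: alpha = 0.05. fail to reject H0.

rho = 0.3091, p = 0.384841, fail to reject H0 at alpha = 0.05.


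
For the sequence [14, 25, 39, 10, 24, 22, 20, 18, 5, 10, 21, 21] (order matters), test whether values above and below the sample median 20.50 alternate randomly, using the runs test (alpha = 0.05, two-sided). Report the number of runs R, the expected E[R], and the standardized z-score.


Step 1: Compute median = 20.50; label A = above, B = below.
Labels in order: BAABAABBBBAA  (n_A = 6, n_B = 6)
Step 2: Count runs R = 6.
Step 3: Under H0 (random ordering), E[R] = 2*n_A*n_B/(n_A+n_B) + 1 = 2*6*6/12 + 1 = 7.0000.
        Var[R] = 2*n_A*n_B*(2*n_A*n_B - n_A - n_B) / ((n_A+n_B)^2 * (n_A+n_B-1)) = 4320/1584 = 2.7273.
        SD[R] = 1.6514.
Step 4: Continuity-corrected z = (R + 0.5 - E[R]) / SD[R] = (6 + 0.5 - 7.0000) / 1.6514 = -0.3028.
Step 5: Two-sided p-value via normal approximation = 2*(1 - Phi(|z|)) = 0.762069.
Step 6: alpha = 0.05. fail to reject H0.

R = 6, z = -0.3028, p = 0.762069, fail to reject H0.


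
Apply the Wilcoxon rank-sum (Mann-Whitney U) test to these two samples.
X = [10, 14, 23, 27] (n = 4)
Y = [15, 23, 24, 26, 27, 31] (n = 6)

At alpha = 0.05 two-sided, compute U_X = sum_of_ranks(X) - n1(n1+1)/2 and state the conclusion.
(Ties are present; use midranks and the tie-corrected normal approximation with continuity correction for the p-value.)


Step 1: Combine and sort all 10 observations; assign midranks.
sorted (value, group): (10,X), (14,X), (15,Y), (23,X), (23,Y), (24,Y), (26,Y), (27,X), (27,Y), (31,Y)
ranks: 10->1, 14->2, 15->3, 23->4.5, 23->4.5, 24->6, 26->7, 27->8.5, 27->8.5, 31->10
Step 2: Rank sum for X: R1 = 1 + 2 + 4.5 + 8.5 = 16.
Step 3: U_X = R1 - n1(n1+1)/2 = 16 - 4*5/2 = 16 - 10 = 6.
       U_Y = n1*n2 - U_X = 24 - 6 = 18.
Step 4: Ties are present, so use the tie-corrected normal approximation (with continuity correction) for the p-value.
Step 5: p-value = 0.238089; compare to alpha = 0.05. fail to reject H0.

U_X = 6, p = 0.238089, fail to reject H0 at alpha = 0.05.


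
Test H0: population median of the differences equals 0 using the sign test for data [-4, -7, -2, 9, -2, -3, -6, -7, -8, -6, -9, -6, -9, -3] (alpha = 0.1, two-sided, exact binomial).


Step 1: Discard zero differences. Original n = 14; n_eff = number of nonzero differences = 14.
Nonzero differences (with sign): -4, -7, -2, +9, -2, -3, -6, -7, -8, -6, -9, -6, -9, -3
Step 2: Count signs: positive = 1, negative = 13.
Step 3: Under H0: P(positive) = 0.5, so the number of positives S ~ Bin(14, 0.5).
Step 4: Two-sided exact p-value = sum of Bin(14,0.5) probabilities at or below the observed probability = 0.001831.
Step 5: alpha = 0.1. reject H0.

n_eff = 14, pos = 1, neg = 13, p = 0.001831, reject H0.


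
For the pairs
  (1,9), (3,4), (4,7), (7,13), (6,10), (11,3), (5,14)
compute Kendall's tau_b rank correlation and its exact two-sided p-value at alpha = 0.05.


Step 1: Enumerate the 21 unordered pairs (i,j) with i<j and classify each by sign(x_j-x_i) * sign(y_j-y_i).
  (1,2):dx=+2,dy=-5->D; (1,3):dx=+3,dy=-2->D; (1,4):dx=+6,dy=+4->C; (1,5):dx=+5,dy=+1->C
  (1,6):dx=+10,dy=-6->D; (1,7):dx=+4,dy=+5->C; (2,3):dx=+1,dy=+3->C; (2,4):dx=+4,dy=+9->C
  (2,5):dx=+3,dy=+6->C; (2,6):dx=+8,dy=-1->D; (2,7):dx=+2,dy=+10->C; (3,4):dx=+3,dy=+6->C
  (3,5):dx=+2,dy=+3->C; (3,6):dx=+7,dy=-4->D; (3,7):dx=+1,dy=+7->C; (4,5):dx=-1,dy=-3->C
  (4,6):dx=+4,dy=-10->D; (4,7):dx=-2,dy=+1->D; (5,6):dx=+5,dy=-7->D; (5,7):dx=-1,dy=+4->D
  (6,7):dx=-6,dy=+11->D
Step 2: C = 11, D = 10, total pairs = 21.
Step 3: tau = (C - D)/(n(n-1)/2) = (11 - 10)/21 = 0.047619.
Step 4: Exact two-sided p-value (enumerate n! = 5040 permutations of y under H0): p = 1.000000.
Step 5: alpha = 0.05. fail to reject H0.

tau_b = 0.0476 (C=11, D=10), p = 1.000000, fail to reject H0.


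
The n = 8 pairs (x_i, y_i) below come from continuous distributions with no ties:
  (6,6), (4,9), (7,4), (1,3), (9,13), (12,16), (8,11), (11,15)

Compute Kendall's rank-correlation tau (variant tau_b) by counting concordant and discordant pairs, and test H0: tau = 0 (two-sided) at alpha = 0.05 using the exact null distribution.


Step 1: Enumerate the 28 unordered pairs (i,j) with i<j and classify each by sign(x_j-x_i) * sign(y_j-y_i).
  (1,2):dx=-2,dy=+3->D; (1,3):dx=+1,dy=-2->D; (1,4):dx=-5,dy=-3->C; (1,5):dx=+3,dy=+7->C
  (1,6):dx=+6,dy=+10->C; (1,7):dx=+2,dy=+5->C; (1,8):dx=+5,dy=+9->C; (2,3):dx=+3,dy=-5->D
  (2,4):dx=-3,dy=-6->C; (2,5):dx=+5,dy=+4->C; (2,6):dx=+8,dy=+7->C; (2,7):dx=+4,dy=+2->C
  (2,8):dx=+7,dy=+6->C; (3,4):dx=-6,dy=-1->C; (3,5):dx=+2,dy=+9->C; (3,6):dx=+5,dy=+12->C
  (3,7):dx=+1,dy=+7->C; (3,8):dx=+4,dy=+11->C; (4,5):dx=+8,dy=+10->C; (4,6):dx=+11,dy=+13->C
  (4,7):dx=+7,dy=+8->C; (4,8):dx=+10,dy=+12->C; (5,6):dx=+3,dy=+3->C; (5,7):dx=-1,dy=-2->C
  (5,8):dx=+2,dy=+2->C; (6,7):dx=-4,dy=-5->C; (6,8):dx=-1,dy=-1->C; (7,8):dx=+3,dy=+4->C
Step 2: C = 25, D = 3, total pairs = 28.
Step 3: tau = (C - D)/(n(n-1)/2) = (25 - 3)/28 = 0.785714.
Step 4: Exact two-sided p-value (enumerate n! = 40320 permutations of y under H0): p = 0.005506.
Step 5: alpha = 0.05. reject H0.

tau_b = 0.7857 (C=25, D=3), p = 0.005506, reject H0.


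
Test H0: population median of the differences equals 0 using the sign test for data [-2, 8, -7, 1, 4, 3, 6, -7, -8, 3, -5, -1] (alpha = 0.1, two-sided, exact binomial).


Step 1: Discard zero differences. Original n = 12; n_eff = number of nonzero differences = 12.
Nonzero differences (with sign): -2, +8, -7, +1, +4, +3, +6, -7, -8, +3, -5, -1
Step 2: Count signs: positive = 6, negative = 6.
Step 3: Under H0: P(positive) = 0.5, so the number of positives S ~ Bin(12, 0.5).
Step 4: Two-sided exact p-value = sum of Bin(12,0.5) probabilities at or below the observed probability = 1.000000.
Step 5: alpha = 0.1. fail to reject H0.

n_eff = 12, pos = 6, neg = 6, p = 1.000000, fail to reject H0.


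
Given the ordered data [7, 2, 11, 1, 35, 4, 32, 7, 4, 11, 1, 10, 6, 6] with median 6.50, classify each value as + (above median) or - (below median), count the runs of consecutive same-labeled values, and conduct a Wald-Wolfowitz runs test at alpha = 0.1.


Step 1: Compute median = 6.50; label A = above, B = below.
Labels in order: ABABABAABABABB  (n_A = 7, n_B = 7)
Step 2: Count runs R = 12.
Step 3: Under H0 (random ordering), E[R] = 2*n_A*n_B/(n_A+n_B) + 1 = 2*7*7/14 + 1 = 8.0000.
        Var[R] = 2*n_A*n_B*(2*n_A*n_B - n_A - n_B) / ((n_A+n_B)^2 * (n_A+n_B-1)) = 8232/2548 = 3.2308.
        SD[R] = 1.7974.
Step 4: Continuity-corrected z = (R - 0.5 - E[R]) / SD[R] = (12 - 0.5 - 8.0000) / 1.7974 = 1.9472.
Step 5: Two-sided p-value via normal approximation = 2*(1 - Phi(|z|)) = 0.051508.
Step 6: alpha = 0.1. reject H0.

R = 12, z = 1.9472, p = 0.051508, reject H0.


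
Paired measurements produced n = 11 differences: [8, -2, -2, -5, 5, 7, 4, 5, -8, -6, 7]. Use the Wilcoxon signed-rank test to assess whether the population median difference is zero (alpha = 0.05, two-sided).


Step 1: Drop any zero differences (none here) and take |d_i|.
|d| = [8, 2, 2, 5, 5, 7, 4, 5, 8, 6, 7]
Step 2: Midrank |d_i| (ties get averaged ranks).
ranks: |8|->10.5, |2|->1.5, |2|->1.5, |5|->5, |5|->5, |7|->8.5, |4|->3, |5|->5, |8|->10.5, |6|->7, |7|->8.5
Step 3: Attach original signs; sum ranks with positive sign and with negative sign.
W+ = 10.5 + 5 + 8.5 + 3 + 5 + 8.5 = 40.5
W- = 1.5 + 1.5 + 5 + 10.5 + 7 = 25.5
(Check: W+ + W- = 66 should equal n(n+1)/2 = 66.)
Step 4: Test statistic W = min(W+, W-) = 25.5.
Step 5: Ties in |d|, so use the tie-corrected normal approximation.
        E[W] = n(n+1)/4 = 11*12/4 = 33.
        Tie groups: |d|=2 (t=2), |d|=5 (t=3), |d|=7 (t=2), |d|=8 (t=2); sum(t^3 - t) = 42.
        Var[W] = n(n+1)(2n+1)/24 - sum(t^3-t)/48 = 3036/24 - 42/48 = 125.625.
        z = (W - E[W]) / sqrt(Var[W]) = (25.5 - 33) / 11.2083 = -0.6691.
        Two-sided p = 2*Phi(z) = 0.503400.
Step 6: alpha = 0.05. fail to reject H0.

W+ = 40.5, W- = 25.5, W = min = 25.5, p = 0.503400, fail to reject H0.


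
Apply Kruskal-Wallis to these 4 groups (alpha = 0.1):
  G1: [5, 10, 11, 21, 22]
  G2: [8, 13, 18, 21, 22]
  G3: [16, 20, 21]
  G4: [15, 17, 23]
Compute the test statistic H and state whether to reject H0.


Step 1: Combine all N = 16 observations and assign midranks.
sorted (value, group, rank): (5,G1,1), (8,G2,2), (10,G1,3), (11,G1,4), (13,G2,5), (15,G4,6), (16,G3,7), (17,G4,8), (18,G2,9), (20,G3,10), (21,G1,12), (21,G2,12), (21,G3,12), (22,G1,14.5), (22,G2,14.5), (23,G4,16)
Step 2: Sum ranks within each group.
R_1 = 34.5 (n_1 = 5)
R_2 = 42.5 (n_2 = 5)
R_3 = 29 (n_3 = 3)
R_4 = 30 (n_4 = 3)
Step 3: H = 12/(N(N+1)) * sum(R_i^2/n_i) - 3(N+1)
     = 12/(16*17) * (34.5^2/5 + 42.5^2/5 + 29^2/3 + 30^2/3) - 3*17
     = 0.044118 * 1179.63 - 51
     = 1.042647.
Step 4: Ties present; correction factor C = 1 - 30/(16^3 - 16) = 0.992647. Corrected H = 1.042647 / 0.992647 = 1.050370.
Step 5: Under H0, H ~ chi^2(3); p-value = 0.789066.
Step 6: alpha = 0.1. fail to reject H0.

H = 1.0504, df = 3, p = 0.789066, fail to reject H0.


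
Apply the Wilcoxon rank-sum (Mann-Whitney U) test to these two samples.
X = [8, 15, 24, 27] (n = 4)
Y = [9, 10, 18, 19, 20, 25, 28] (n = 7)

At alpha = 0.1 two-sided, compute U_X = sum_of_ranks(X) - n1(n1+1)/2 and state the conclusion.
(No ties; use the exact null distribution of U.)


Step 1: Combine and sort all 11 observations; assign midranks.
sorted (value, group): (8,X), (9,Y), (10,Y), (15,X), (18,Y), (19,Y), (20,Y), (24,X), (25,Y), (27,X), (28,Y)
ranks: 8->1, 9->2, 10->3, 15->4, 18->5, 19->6, 20->7, 24->8, 25->9, 27->10, 28->11
Step 2: Rank sum for X: R1 = 1 + 4 + 8 + 10 = 23.
Step 3: U_X = R1 - n1(n1+1)/2 = 23 - 4*5/2 = 23 - 10 = 13.
       U_Y = n1*n2 - U_X = 28 - 13 = 15.
Step 4: No ties, so the exact null distribution of U (based on enumerating the C(11,4) = 330 equally likely rank assignments) gives the two-sided p-value.
Step 5: p-value = 0.927273; compare to alpha = 0.1. fail to reject H0.

U_X = 13, p = 0.927273, fail to reject H0 at alpha = 0.1.


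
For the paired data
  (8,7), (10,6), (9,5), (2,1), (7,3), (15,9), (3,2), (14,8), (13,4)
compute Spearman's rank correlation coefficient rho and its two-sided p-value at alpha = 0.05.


Step 1: Rank x and y separately (midranks; no ties here).
rank(x): 8->4, 10->6, 9->5, 2->1, 7->3, 15->9, 3->2, 14->8, 13->7
rank(y): 7->7, 6->6, 5->5, 1->1, 3->3, 9->9, 2->2, 8->8, 4->4
Step 2: d_i = R_x(i) - R_y(i); compute d_i^2.
  (4-7)^2=9, (6-6)^2=0, (5-5)^2=0, (1-1)^2=0, (3-3)^2=0, (9-9)^2=0, (2-2)^2=0, (8-8)^2=0, (7-4)^2=9
sum(d^2) = 18.
Step 3: rho = 1 - 6*18 / (9*(9^2 - 1)) = 1 - 108/720 = 0.850000.
Step 4: Under H0, t = rho * sqrt((n-2)/(1-rho^2)) = 4.2691 ~ t(7).
Step 5: Two-sided p-value from the t-distribution with 7 df = 0.003705.
Step 6: alpha = 0.05. reject H0.

rho = 0.8500, p = 0.003705, reject H0 at alpha = 0.05.


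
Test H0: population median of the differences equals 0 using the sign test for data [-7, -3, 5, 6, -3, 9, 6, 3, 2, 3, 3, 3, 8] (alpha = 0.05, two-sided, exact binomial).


Step 1: Discard zero differences. Original n = 13; n_eff = number of nonzero differences = 13.
Nonzero differences (with sign): -7, -3, +5, +6, -3, +9, +6, +3, +2, +3, +3, +3, +8
Step 2: Count signs: positive = 10, negative = 3.
Step 3: Under H0: P(positive) = 0.5, so the number of positives S ~ Bin(13, 0.5).
Step 4: Two-sided exact p-value = sum of Bin(13,0.5) probabilities at or below the observed probability = 0.092285.
Step 5: alpha = 0.05. fail to reject H0.

n_eff = 13, pos = 10, neg = 3, p = 0.092285, fail to reject H0.


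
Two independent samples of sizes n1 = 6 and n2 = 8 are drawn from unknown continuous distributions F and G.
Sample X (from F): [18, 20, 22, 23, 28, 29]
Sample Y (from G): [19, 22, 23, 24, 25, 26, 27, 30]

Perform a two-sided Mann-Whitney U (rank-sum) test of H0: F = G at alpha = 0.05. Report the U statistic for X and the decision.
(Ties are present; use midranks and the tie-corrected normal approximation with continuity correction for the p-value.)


Step 1: Combine and sort all 14 observations; assign midranks.
sorted (value, group): (18,X), (19,Y), (20,X), (22,X), (22,Y), (23,X), (23,Y), (24,Y), (25,Y), (26,Y), (27,Y), (28,X), (29,X), (30,Y)
ranks: 18->1, 19->2, 20->3, 22->4.5, 22->4.5, 23->6.5, 23->6.5, 24->8, 25->9, 26->10, 27->11, 28->12, 29->13, 30->14
Step 2: Rank sum for X: R1 = 1 + 3 + 4.5 + 6.5 + 12 + 13 = 40.
Step 3: U_X = R1 - n1(n1+1)/2 = 40 - 6*7/2 = 40 - 21 = 19.
       U_Y = n1*n2 - U_X = 48 - 19 = 29.
Step 4: Ties are present, so use the tie-corrected normal approximation (with continuity correction) for the p-value.
Step 5: p-value = 0.560413; compare to alpha = 0.05. fail to reject H0.

U_X = 19, p = 0.560413, fail to reject H0 at alpha = 0.05.


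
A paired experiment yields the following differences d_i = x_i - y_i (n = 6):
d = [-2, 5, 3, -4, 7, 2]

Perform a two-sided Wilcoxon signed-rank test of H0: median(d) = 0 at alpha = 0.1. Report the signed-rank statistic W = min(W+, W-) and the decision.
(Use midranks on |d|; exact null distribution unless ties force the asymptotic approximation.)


Step 1: Drop any zero differences (none here) and take |d_i|.
|d| = [2, 5, 3, 4, 7, 2]
Step 2: Midrank |d_i| (ties get averaged ranks).
ranks: |2|->1.5, |5|->5, |3|->3, |4|->4, |7|->6, |2|->1.5
Step 3: Attach original signs; sum ranks with positive sign and with negative sign.
W+ = 5 + 3 + 6 + 1.5 = 15.5
W- = 1.5 + 4 = 5.5
(Check: W+ + W- = 21 should equal n(n+1)/2 = 21.)
Step 4: Test statistic W = min(W+, W-) = 5.5.
Step 5: Ties in |d|, so use the tie-corrected normal approximation.
        E[W] = n(n+1)/4 = 6*7/4 = 10.5.
        Tie groups: |d|=2 (t=2); sum(t^3 - t) = 6.
        Var[W] = n(n+1)(2n+1)/24 - sum(t^3-t)/48 = 546/24 - 6/48 = 22.625.
        z = (W - E[W]) / sqrt(Var[W]) = (5.5 - 10.5) / 4.7566 = -1.0512.
        Two-sided p = 2*Phi(z) = 0.293177.
Step 6: alpha = 0.1. fail to reject H0.

W+ = 15.5, W- = 5.5, W = min = 5.5, p = 0.293177, fail to reject H0.


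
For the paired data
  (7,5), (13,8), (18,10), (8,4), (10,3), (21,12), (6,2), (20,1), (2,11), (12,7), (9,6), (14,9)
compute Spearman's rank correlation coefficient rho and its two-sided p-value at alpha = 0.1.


Step 1: Rank x and y separately (midranks; no ties here).
rank(x): 7->3, 13->8, 18->10, 8->4, 10->6, 21->12, 6->2, 20->11, 2->1, 12->7, 9->5, 14->9
rank(y): 5->5, 8->8, 10->10, 4->4, 3->3, 12->12, 2->2, 1->1, 11->11, 7->7, 6->6, 9->9
Step 2: d_i = R_x(i) - R_y(i); compute d_i^2.
  (3-5)^2=4, (8-8)^2=0, (10-10)^2=0, (4-4)^2=0, (6-3)^2=9, (12-12)^2=0, (2-2)^2=0, (11-1)^2=100, (1-11)^2=100, (7-7)^2=0, (5-6)^2=1, (9-9)^2=0
sum(d^2) = 214.
Step 3: rho = 1 - 6*214 / (12*(12^2 - 1)) = 1 - 1284/1716 = 0.251748.
Step 4: Under H0, t = rho * sqrt((n-2)/(1-rho^2)) = 0.8226 ~ t(10).
Step 5: Two-sided p-value from the t-distribution with 10 df = 0.429919.
Step 6: alpha = 0.1. fail to reject H0.

rho = 0.2517, p = 0.429919, fail to reject H0 at alpha = 0.1.


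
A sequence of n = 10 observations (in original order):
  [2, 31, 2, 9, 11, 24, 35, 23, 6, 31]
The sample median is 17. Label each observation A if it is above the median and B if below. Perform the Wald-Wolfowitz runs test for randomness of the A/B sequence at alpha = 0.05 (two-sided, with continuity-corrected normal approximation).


Step 1: Compute median = 17; label A = above, B = below.
Labels in order: BABBBAAABA  (n_A = 5, n_B = 5)
Step 2: Count runs R = 6.
Step 3: Under H0 (random ordering), E[R] = 2*n_A*n_B/(n_A+n_B) + 1 = 2*5*5/10 + 1 = 6.0000.
        Var[R] = 2*n_A*n_B*(2*n_A*n_B - n_A - n_B) / ((n_A+n_B)^2 * (n_A+n_B-1)) = 2000/900 = 2.2222.
        SD[R] = 1.4907.
Step 4: R = E[R], so z = 0 with no continuity correction.
Step 5: Two-sided p-value via normal approximation = 2*(1 - Phi(|z|)) = 1.000000.
Step 6: alpha = 0.05. fail to reject H0.

R = 6, z = 0.0000, p = 1.000000, fail to reject H0.


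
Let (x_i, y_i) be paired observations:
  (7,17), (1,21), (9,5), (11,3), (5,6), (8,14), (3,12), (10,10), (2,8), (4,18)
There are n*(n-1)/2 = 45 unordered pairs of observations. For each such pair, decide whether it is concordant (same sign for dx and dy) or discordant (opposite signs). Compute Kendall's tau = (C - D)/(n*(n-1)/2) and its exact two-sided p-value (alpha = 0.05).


Step 1: Enumerate the 45 unordered pairs (i,j) with i<j and classify each by sign(x_j-x_i) * sign(y_j-y_i).
  (1,2):dx=-6,dy=+4->D; (1,3):dx=+2,dy=-12->D; (1,4):dx=+4,dy=-14->D; (1,5):dx=-2,dy=-11->C
  (1,6):dx=+1,dy=-3->D; (1,7):dx=-4,dy=-5->C; (1,8):dx=+3,dy=-7->D; (1,9):dx=-5,dy=-9->C
  (1,10):dx=-3,dy=+1->D; (2,3):dx=+8,dy=-16->D; (2,4):dx=+10,dy=-18->D; (2,5):dx=+4,dy=-15->D
  (2,6):dx=+7,dy=-7->D; (2,7):dx=+2,dy=-9->D; (2,8):dx=+9,dy=-11->D; (2,9):dx=+1,dy=-13->D
  (2,10):dx=+3,dy=-3->D; (3,4):dx=+2,dy=-2->D; (3,5):dx=-4,dy=+1->D; (3,6):dx=-1,dy=+9->D
  (3,7):dx=-6,dy=+7->D; (3,8):dx=+1,dy=+5->C; (3,9):dx=-7,dy=+3->D; (3,10):dx=-5,dy=+13->D
  (4,5):dx=-6,dy=+3->D; (4,6):dx=-3,dy=+11->D; (4,7):dx=-8,dy=+9->D; (4,8):dx=-1,dy=+7->D
  (4,9):dx=-9,dy=+5->D; (4,10):dx=-7,dy=+15->D; (5,6):dx=+3,dy=+8->C; (5,7):dx=-2,dy=+6->D
  (5,8):dx=+5,dy=+4->C; (5,9):dx=-3,dy=+2->D; (5,10):dx=-1,dy=+12->D; (6,7):dx=-5,dy=-2->C
  (6,8):dx=+2,dy=-4->D; (6,9):dx=-6,dy=-6->C; (6,10):dx=-4,dy=+4->D; (7,8):dx=+7,dy=-2->D
  (7,9):dx=-1,dy=-4->C; (7,10):dx=+1,dy=+6->C; (8,9):dx=-8,dy=-2->C; (8,10):dx=-6,dy=+8->D
  (9,10):dx=+2,dy=+10->C
Step 2: C = 12, D = 33, total pairs = 45.
Step 3: tau = (C - D)/(n(n-1)/2) = (12 - 33)/45 = -0.466667.
Step 4: Exact two-sided p-value (enumerate n! = 3628800 permutations of y under H0): p = 0.072550.
Step 5: alpha = 0.05. fail to reject H0.

tau_b = -0.4667 (C=12, D=33), p = 0.072550, fail to reject H0.


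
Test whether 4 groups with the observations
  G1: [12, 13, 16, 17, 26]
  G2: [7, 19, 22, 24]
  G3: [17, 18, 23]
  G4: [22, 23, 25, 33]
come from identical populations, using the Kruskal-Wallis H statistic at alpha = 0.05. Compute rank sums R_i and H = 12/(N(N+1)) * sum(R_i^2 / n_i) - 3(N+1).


Step 1: Combine all N = 16 observations and assign midranks.
sorted (value, group, rank): (7,G2,1), (12,G1,2), (13,G1,3), (16,G1,4), (17,G1,5.5), (17,G3,5.5), (18,G3,7), (19,G2,8), (22,G2,9.5), (22,G4,9.5), (23,G3,11.5), (23,G4,11.5), (24,G2,13), (25,G4,14), (26,G1,15), (33,G4,16)
Step 2: Sum ranks within each group.
R_1 = 29.5 (n_1 = 5)
R_2 = 31.5 (n_2 = 4)
R_3 = 24 (n_3 = 3)
R_4 = 51 (n_4 = 4)
Step 3: H = 12/(N(N+1)) * sum(R_i^2/n_i) - 3(N+1)
     = 12/(16*17) * (29.5^2/5 + 31.5^2/4 + 24^2/3 + 51^2/4) - 3*17
     = 0.044118 * 1264.36 - 51
     = 4.780699.
Step 4: Ties present; correction factor C = 1 - 18/(16^3 - 16) = 0.995588. Corrected H = 4.780699 / 0.995588 = 4.801883.
Step 5: Under H0, H ~ chi^2(3); p-value = 0.186892.
Step 6: alpha = 0.05. fail to reject H0.

H = 4.8019, df = 3, p = 0.186892, fail to reject H0.


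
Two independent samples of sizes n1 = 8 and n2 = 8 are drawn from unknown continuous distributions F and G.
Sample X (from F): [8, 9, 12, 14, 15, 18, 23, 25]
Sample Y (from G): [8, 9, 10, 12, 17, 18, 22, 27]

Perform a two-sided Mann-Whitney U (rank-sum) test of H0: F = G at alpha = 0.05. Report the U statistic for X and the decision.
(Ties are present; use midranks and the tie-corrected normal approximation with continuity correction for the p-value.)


Step 1: Combine and sort all 16 observations; assign midranks.
sorted (value, group): (8,X), (8,Y), (9,X), (9,Y), (10,Y), (12,X), (12,Y), (14,X), (15,X), (17,Y), (18,X), (18,Y), (22,Y), (23,X), (25,X), (27,Y)
ranks: 8->1.5, 8->1.5, 9->3.5, 9->3.5, 10->5, 12->6.5, 12->6.5, 14->8, 15->9, 17->10, 18->11.5, 18->11.5, 22->13, 23->14, 25->15, 27->16
Step 2: Rank sum for X: R1 = 1.5 + 3.5 + 6.5 + 8 + 9 + 11.5 + 14 + 15 = 69.
Step 3: U_X = R1 - n1(n1+1)/2 = 69 - 8*9/2 = 69 - 36 = 33.
       U_Y = n1*n2 - U_X = 64 - 33 = 31.
Step 4: Ties are present, so use the tie-corrected normal approximation (with continuity correction) for the p-value.
Step 5: p-value = 0.957998; compare to alpha = 0.05. fail to reject H0.

U_X = 33, p = 0.957998, fail to reject H0 at alpha = 0.05.


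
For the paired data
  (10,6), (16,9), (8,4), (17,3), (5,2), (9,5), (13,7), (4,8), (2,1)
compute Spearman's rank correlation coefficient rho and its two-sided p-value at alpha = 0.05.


Step 1: Rank x and y separately (midranks; no ties here).
rank(x): 10->6, 16->8, 8->4, 17->9, 5->3, 9->5, 13->7, 4->2, 2->1
rank(y): 6->6, 9->9, 4->4, 3->3, 2->2, 5->5, 7->7, 8->8, 1->1
Step 2: d_i = R_x(i) - R_y(i); compute d_i^2.
  (6-6)^2=0, (8-9)^2=1, (4-4)^2=0, (9-3)^2=36, (3-2)^2=1, (5-5)^2=0, (7-7)^2=0, (2-8)^2=36, (1-1)^2=0
sum(d^2) = 74.
Step 3: rho = 1 - 6*74 / (9*(9^2 - 1)) = 1 - 444/720 = 0.383333.
Step 4: Under H0, t = rho * sqrt((n-2)/(1-rho^2)) = 1.0981 ~ t(7).
Step 5: Two-sided p-value from the t-distribution with 7 df = 0.308495.
Step 6: alpha = 0.05. fail to reject H0.

rho = 0.3833, p = 0.308495, fail to reject H0 at alpha = 0.05.


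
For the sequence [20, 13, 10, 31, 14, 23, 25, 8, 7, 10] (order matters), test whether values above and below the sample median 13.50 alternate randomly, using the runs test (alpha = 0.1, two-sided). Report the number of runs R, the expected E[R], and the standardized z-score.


Step 1: Compute median = 13.50; label A = above, B = below.
Labels in order: ABBAAAABBB  (n_A = 5, n_B = 5)
Step 2: Count runs R = 4.
Step 3: Under H0 (random ordering), E[R] = 2*n_A*n_B/(n_A+n_B) + 1 = 2*5*5/10 + 1 = 6.0000.
        Var[R] = 2*n_A*n_B*(2*n_A*n_B - n_A - n_B) / ((n_A+n_B)^2 * (n_A+n_B-1)) = 2000/900 = 2.2222.
        SD[R] = 1.4907.
Step 4: Continuity-corrected z = (R + 0.5 - E[R]) / SD[R] = (4 + 0.5 - 6.0000) / 1.4907 = -1.0062.
Step 5: Two-sided p-value via normal approximation = 2*(1 - Phi(|z|)) = 0.314305.
Step 6: alpha = 0.1. fail to reject H0.

R = 4, z = -1.0062, p = 0.314305, fail to reject H0.
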